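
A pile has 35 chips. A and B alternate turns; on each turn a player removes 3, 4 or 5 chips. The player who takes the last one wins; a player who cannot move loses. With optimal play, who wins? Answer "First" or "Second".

First

W/L table (W = player to move can force a win):
i:   0  1  2  3  4  5  6  7  8  9 10 11 12 13 14 15 16 17 18 19 20 21 22 23 24 25 26 27 28 29 30 31 32 33 34 35
     L  L  L  W  W  W  W  W  L  L  L  W  W  W  W  W  L  L  L  W  W  W  W  W  L  L  L  W  W  W  W  W  L  L  L  W
Position 35 is W, so the first player wins.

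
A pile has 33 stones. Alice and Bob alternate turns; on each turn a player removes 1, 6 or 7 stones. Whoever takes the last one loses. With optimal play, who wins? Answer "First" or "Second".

First

Compute winning (W) and losing (L) positions by backward induction:
i:   0  1  2  3  4  5  6  7  8  9 10 11 12 13 14 15 16 17 18 19 20 21 22 23 24 25 26 27 28 29 30 31 32 33
     W  L  W  L  W  L  W  W  W  W  W  W  W  L  W  L  W  L  W  W  W  W  W  W  W  L  W  L  W  L  W  W  W  W
Position 33 is W, so the first player wins.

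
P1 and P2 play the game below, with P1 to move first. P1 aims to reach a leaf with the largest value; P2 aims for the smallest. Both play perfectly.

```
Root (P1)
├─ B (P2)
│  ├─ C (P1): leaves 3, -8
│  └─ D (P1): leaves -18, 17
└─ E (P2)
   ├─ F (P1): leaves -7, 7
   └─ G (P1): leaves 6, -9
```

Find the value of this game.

6

C (P1): max(3, -8) = 3
D (P1): max(-18, 17) = 17
B (P2): min(3, 17) = 3
F (P1): max(-7, 7) = 7
G (P1): max(6, -9) = 6
E (P2): min(7, 6) = 6
Root (P1): max(3, 6) = 6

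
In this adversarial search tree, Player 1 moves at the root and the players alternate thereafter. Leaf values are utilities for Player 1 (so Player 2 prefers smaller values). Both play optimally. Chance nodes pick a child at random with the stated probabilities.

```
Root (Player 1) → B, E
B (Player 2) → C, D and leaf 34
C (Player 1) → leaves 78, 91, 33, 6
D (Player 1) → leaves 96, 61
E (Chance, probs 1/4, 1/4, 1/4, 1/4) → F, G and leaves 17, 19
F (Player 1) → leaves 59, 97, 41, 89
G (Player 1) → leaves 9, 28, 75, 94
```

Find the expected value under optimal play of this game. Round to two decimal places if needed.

C (Player 1): max(78, 91, 33, 6) = 91
D (Player 1): max(96, 61) = 96
B (Player 2): min(91, 96, 34) = 34
F (Player 1): max(59, 97, 41, 89) = 97
G (Player 1): max(9, 28, 75, 94) = 94
E (Chance): 1/4·97 + 1/4·94 + 1/4·17 + 1/4·19 = 56.75
Root (Player 1): max(34, 56.75) = 56.75

56.75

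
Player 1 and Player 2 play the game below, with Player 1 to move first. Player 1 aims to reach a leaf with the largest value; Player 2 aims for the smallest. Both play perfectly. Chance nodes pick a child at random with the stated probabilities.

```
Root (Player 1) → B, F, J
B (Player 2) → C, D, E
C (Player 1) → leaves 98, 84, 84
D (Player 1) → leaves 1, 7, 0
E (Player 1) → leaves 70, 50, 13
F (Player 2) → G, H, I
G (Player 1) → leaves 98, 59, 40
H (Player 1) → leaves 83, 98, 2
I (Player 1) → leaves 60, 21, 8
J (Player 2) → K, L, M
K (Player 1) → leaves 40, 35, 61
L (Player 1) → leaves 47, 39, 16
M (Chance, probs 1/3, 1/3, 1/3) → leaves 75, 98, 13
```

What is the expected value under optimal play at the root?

C (Player 1): max(98, 84, 84) = 98
D (Player 1): max(1, 7, 0) = 7
E (Player 1): max(70, 50, 13) = 70
B (Player 2): min(98, 7, 70) = 7
G (Player 1): max(98, 59, 40) = 98
H (Player 1): max(83, 98, 2) = 98
I (Player 1): max(60, 21, 8) = 60
F (Player 2): min(98, 98, 60) = 60
K (Player 1): max(40, 35, 61) = 61
L (Player 1): max(47, 39, 16) = 47
M (Chance): 1/3·75 + 1/3·98 + 1/3·13 = 62
J (Player 2): min(61, 47, 62) = 47
Root (Player 1): max(7, 60, 47) = 60

60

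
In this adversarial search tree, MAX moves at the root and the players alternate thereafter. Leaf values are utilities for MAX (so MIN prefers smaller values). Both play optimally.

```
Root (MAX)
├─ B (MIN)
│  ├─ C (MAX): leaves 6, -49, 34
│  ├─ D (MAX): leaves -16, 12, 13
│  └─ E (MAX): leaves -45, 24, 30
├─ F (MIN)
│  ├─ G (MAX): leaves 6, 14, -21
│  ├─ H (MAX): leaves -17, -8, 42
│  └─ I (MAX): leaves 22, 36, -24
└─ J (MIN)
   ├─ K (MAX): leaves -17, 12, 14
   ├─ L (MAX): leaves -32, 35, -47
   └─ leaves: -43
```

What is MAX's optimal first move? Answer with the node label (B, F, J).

C (MAX): max(6, -49, 34) = 34
D (MAX): max(-16, 12, 13) = 13
E (MAX): max(-45, 24, 30) = 30
B (MIN): min(34, 13, 30) = 13
G (MAX): max(6, 14, -21) = 14
H (MAX): max(-17, -8, 42) = 42
I (MAX): max(22, 36, -24) = 36
F (MIN): min(14, 42, 36) = 14
K (MAX): max(-17, 12, 14) = 14
L (MAX): max(-32, 35, -47) = 35
J (MIN): min(14, 35, -43) = -43
Root (MAX): max(13, 14, -43) = 14
MAX picks the child with the highest value: F (value 14).

F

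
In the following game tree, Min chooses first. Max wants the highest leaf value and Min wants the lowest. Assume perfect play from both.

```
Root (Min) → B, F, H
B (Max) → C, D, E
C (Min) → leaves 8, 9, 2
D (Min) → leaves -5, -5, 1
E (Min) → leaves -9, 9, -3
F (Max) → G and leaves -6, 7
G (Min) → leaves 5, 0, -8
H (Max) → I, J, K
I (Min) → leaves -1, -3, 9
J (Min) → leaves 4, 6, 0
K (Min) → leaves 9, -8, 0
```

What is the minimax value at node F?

7

G: min(5, 0, -8) = -8
F: max(-8, -6, 7) = 7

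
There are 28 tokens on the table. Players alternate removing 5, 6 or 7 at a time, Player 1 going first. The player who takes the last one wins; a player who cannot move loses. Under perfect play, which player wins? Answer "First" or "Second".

Second

Mark each pile size as W (mover wins) or L (mover loses):
i:   0  1  2  3  4  5  6  7  8  9 10 11 12 13 14 15 16 17 18 19 20 21 22 23 24 25 26 27 28
     L  L  L  L  L  W  W  W  W  W  W  W  L  L  L  L  L  W  W  W  W  W  W  W  L  L  L  L  L
Position 28 is L, so the second player wins.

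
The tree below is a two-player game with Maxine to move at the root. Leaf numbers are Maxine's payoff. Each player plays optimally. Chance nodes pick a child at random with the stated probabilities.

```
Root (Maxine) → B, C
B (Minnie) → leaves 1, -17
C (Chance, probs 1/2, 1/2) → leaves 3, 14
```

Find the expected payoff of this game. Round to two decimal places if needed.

B (Minnie): min(1, -17) = -17
C (Chance): 1/2·3 + 1/2·14 = 8.5
Root (Maxine): max(-17, 8.5) = 8.5

8.5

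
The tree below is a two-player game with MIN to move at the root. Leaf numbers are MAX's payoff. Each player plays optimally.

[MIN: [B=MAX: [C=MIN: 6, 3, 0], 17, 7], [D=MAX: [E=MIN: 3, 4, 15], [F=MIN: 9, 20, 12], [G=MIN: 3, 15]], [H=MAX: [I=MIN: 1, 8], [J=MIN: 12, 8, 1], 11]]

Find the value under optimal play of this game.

9

C (MIN): min(6, 3, 0) = 0
B (MAX): max(0, 17, 7) = 17
E (MIN): min(3, 4, 15) = 3
F (MIN): min(9, 20, 12) = 9
G (MIN): min(3, 15) = 3
D (MAX): max(3, 9, 3) = 9
I (MIN): min(1, 8) = 1
J (MIN): min(12, 8, 1) = 1
H (MAX): max(1, 1, 11) = 11
Root (MIN): min(17, 9, 11) = 9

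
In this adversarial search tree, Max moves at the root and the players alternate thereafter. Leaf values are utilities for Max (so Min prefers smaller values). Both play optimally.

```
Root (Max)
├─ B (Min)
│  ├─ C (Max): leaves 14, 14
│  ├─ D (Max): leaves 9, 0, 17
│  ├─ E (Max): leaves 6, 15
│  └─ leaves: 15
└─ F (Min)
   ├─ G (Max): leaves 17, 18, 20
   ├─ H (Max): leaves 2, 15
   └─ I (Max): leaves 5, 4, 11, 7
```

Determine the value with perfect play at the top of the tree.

14

C (Max): max(14, 14) = 14
D (Max): max(9, 0, 17) = 17
E (Max): max(6, 15) = 15
B (Min): min(14, 17, 15, 15) = 14
G (Max): max(17, 18, 20) = 20
H (Max): max(2, 15) = 15
I (Max): max(5, 4, 11, 7) = 11
F (Min): min(20, 15, 11) = 11
Root (Max): max(14, 11) = 14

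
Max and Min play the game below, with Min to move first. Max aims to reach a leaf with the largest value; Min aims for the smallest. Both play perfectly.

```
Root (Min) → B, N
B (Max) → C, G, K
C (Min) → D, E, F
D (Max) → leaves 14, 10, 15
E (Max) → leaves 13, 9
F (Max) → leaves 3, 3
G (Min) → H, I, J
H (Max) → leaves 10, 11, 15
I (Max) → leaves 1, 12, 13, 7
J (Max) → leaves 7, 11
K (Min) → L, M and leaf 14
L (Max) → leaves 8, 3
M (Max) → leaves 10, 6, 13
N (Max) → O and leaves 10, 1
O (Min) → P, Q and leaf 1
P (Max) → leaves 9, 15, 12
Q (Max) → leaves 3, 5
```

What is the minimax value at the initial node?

D (Max): max(14, 10, 15) = 15
E (Max): max(13, 9) = 13
F (Max): max(3, 3) = 3
C (Min): min(15, 13, 3) = 3
H (Max): max(10, 11, 15) = 15
I (Max): max(1, 12, 13, 7) = 13
J (Max): max(7, 11) = 11
G (Min): min(15, 13, 11) = 11
L (Max): max(8, 3) = 8
M (Max): max(10, 6, 13) = 13
K (Min): min(8, 13, 14) = 8
B (Max): max(3, 11, 8) = 11
P (Max): max(9, 15, 12) = 15
Q (Max): max(3, 5) = 5
O (Min): min(15, 5, 1) = 1
N (Max): max(1, 10, 1) = 10
Root (Min): min(11, 10) = 10

10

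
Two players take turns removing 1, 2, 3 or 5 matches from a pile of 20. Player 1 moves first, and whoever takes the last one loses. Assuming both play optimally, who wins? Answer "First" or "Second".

First

i:   0  1  2  3  4  5  6  7  8  9 10 11 12 13 14 15 16 17 18 19 20
     W  L  W  W  W  L  W  W  W  L  W  W  W  L  W  W  W  L  W  W  W
Position 20 is W, so the first player wins.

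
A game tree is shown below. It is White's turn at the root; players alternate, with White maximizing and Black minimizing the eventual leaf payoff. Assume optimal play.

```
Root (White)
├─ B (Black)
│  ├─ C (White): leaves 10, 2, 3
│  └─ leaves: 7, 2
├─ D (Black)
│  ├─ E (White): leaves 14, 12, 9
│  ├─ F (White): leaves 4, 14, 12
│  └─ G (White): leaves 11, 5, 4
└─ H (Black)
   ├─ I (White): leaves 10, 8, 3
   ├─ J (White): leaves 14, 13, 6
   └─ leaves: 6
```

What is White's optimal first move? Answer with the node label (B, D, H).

D

C (White): max(10, 2, 3) = 10
B (Black): min(10, 7, 2) = 2
E (White): max(14, 12, 9) = 14
F (White): max(4, 14, 12) = 14
G (White): max(11, 5, 4) = 11
D (Black): min(14, 14, 11) = 11
I (White): max(10, 8, 3) = 10
J (White): max(14, 13, 6) = 14
H (Black): min(10, 14, 6) = 6
Root (White): max(2, 11, 6) = 11
White picks the child with the highest value: D (value 11).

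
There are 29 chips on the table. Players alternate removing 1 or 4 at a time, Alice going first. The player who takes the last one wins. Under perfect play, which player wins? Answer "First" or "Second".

W/L table (W = player to move can force a win):
i:   0  1  2  3  4  5  6  7  8  9 10 11 12 13 14 15 16 17 18 19 20 21 22 23 24 25 26 27 28 29
     L  W  L  W  W  L  W  L  W  W  L  W  L  W  W  L  W  L  W  W  L  W  L  W  W  L  W  L  W  W
Position 29 is W, so the first player wins.

First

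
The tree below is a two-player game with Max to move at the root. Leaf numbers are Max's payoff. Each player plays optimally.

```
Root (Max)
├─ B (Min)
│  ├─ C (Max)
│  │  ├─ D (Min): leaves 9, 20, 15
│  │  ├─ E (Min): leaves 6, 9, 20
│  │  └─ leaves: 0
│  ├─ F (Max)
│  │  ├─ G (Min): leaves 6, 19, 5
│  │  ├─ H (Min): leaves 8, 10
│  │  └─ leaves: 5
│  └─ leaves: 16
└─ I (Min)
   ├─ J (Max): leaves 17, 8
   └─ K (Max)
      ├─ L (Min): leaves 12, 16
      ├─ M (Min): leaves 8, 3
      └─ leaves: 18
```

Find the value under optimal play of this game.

17

D (Min): min(9, 20, 15) = 9
E (Min): min(6, 9, 20) = 6
C (Max): max(9, 6, 0) = 9
G (Min): min(6, 19, 5) = 5
H (Min): min(8, 10) = 8
F (Max): max(5, 8, 5) = 8
B (Min): min(9, 8, 16) = 8
J (Max): max(17, 8) = 17
L (Min): min(12, 16) = 12
M (Min): min(8, 3) = 3
K (Max): max(12, 3, 18) = 18
I (Min): min(17, 18) = 17
Root (Max): max(8, 17) = 17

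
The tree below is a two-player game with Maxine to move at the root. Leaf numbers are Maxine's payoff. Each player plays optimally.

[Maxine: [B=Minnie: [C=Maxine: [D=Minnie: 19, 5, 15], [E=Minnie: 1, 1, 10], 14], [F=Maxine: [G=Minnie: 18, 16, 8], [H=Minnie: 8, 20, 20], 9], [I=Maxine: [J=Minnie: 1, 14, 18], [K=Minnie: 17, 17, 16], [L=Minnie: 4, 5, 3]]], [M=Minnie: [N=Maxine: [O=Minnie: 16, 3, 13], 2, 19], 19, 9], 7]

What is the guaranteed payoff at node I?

16

J: min(1, 14, 18) = 1
K: min(17, 17, 16) = 16
L: min(4, 5, 3) = 3
I: max(1, 16, 3) = 16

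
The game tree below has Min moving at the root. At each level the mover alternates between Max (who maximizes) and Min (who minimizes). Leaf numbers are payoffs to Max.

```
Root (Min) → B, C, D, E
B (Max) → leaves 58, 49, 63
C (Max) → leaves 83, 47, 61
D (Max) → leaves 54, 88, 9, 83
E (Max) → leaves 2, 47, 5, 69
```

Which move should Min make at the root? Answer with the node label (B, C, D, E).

B (Max): max(58, 49, 63) = 63
C (Max): max(83, 47, 61) = 83
D (Max): max(54, 88, 9, 83) = 88
E (Max): max(2, 47, 5, 69) = 69
Root (Min): min(63, 83, 88, 69) = 63
Min picks the child with the lowest value: B (value 63).

B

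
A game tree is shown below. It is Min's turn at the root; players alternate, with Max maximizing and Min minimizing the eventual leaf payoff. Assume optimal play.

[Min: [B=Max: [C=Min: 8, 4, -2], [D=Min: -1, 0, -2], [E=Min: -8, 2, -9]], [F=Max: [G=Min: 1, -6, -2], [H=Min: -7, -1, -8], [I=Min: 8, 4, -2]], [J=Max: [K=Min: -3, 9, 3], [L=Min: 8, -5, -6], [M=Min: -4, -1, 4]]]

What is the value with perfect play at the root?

-3

C (Min): min(8, 4, -2) = -2
D (Min): min(-1, 0, -2) = -2
E (Min): min(-8, 2, -9) = -9
B (Max): max(-2, -2, -9) = -2
G (Min): min(1, -6, -2) = -6
H (Min): min(-7, -1, -8) = -8
I (Min): min(8, 4, -2) = -2
F (Max): max(-6, -8, -2) = -2
K (Min): min(-3, 9, 3) = -3
L (Min): min(8, -5, -6) = -6
M (Min): min(-4, -1, 4) = -4
J (Max): max(-3, -6, -4) = -3
Root (Min): min(-2, -2, -3) = -3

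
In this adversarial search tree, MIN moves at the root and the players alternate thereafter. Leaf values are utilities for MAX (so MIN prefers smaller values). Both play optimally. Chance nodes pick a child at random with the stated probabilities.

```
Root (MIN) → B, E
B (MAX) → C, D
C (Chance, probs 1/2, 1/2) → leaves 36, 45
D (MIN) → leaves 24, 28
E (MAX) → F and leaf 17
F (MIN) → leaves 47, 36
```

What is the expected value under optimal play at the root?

36

C (Chance): 1/2·36 + 1/2·45 = 40.5
D (MIN): min(24, 28) = 24
B (MAX): max(40.5, 24) = 40.5
F (MIN): min(47, 36) = 36
E (MAX): max(36, 17) = 36
Root (MIN): min(40.5, 36) = 36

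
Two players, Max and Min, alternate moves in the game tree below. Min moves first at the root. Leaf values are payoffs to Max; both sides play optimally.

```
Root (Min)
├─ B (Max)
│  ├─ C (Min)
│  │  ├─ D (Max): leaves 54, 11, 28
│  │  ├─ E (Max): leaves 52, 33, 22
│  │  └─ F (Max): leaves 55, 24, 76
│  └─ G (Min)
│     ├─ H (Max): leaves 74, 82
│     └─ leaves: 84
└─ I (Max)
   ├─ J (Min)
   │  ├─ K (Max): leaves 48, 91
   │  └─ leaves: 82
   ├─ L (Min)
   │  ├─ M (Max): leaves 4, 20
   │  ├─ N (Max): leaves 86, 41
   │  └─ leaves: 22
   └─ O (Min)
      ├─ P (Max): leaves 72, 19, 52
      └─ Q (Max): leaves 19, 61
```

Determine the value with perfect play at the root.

82

D (Max): max(54, 11, 28) = 54
E (Max): max(52, 33, 22) = 52
F (Max): max(55, 24, 76) = 76
C (Min): min(54, 52, 76) = 52
H (Max): max(74, 82) = 82
G (Min): min(82, 84) = 82
B (Max): max(52, 82) = 82
K (Max): max(48, 91) = 91
J (Min): min(91, 82) = 82
M (Max): max(4, 20) = 20
N (Max): max(86, 41) = 86
L (Min): min(20, 86, 22) = 20
P (Max): max(72, 19, 52) = 72
Q (Max): max(19, 61) = 61
O (Min): min(72, 61) = 61
I (Max): max(82, 20, 61) = 82
Root (Min): min(82, 82) = 82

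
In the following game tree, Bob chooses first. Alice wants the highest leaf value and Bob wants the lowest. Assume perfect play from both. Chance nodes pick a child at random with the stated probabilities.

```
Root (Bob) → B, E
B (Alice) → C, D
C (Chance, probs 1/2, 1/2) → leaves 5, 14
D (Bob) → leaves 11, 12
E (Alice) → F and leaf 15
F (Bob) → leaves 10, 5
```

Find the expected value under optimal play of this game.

C (Chance): 1/2·5 + 1/2·14 = 9.5
D (Bob): min(11, 12) = 11
B (Alice): max(9.5, 11) = 11
F (Bob): min(10, 5) = 5
E (Alice): max(5, 15) = 15
Root (Bob): min(11, 15) = 11

11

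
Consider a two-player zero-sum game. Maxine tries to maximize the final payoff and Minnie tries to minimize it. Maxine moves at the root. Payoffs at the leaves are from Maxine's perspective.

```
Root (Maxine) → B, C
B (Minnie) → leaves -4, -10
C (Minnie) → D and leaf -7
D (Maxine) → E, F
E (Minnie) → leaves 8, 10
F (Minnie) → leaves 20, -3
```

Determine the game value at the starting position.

B (Minnie): min(-4, -10) = -10
E (Minnie): min(8, 10) = 8
F (Minnie): min(20, -3) = -3
D (Maxine): max(8, -3) = 8
C (Minnie): min(8, -7) = -7
Root (Maxine): max(-10, -7) = -7

-7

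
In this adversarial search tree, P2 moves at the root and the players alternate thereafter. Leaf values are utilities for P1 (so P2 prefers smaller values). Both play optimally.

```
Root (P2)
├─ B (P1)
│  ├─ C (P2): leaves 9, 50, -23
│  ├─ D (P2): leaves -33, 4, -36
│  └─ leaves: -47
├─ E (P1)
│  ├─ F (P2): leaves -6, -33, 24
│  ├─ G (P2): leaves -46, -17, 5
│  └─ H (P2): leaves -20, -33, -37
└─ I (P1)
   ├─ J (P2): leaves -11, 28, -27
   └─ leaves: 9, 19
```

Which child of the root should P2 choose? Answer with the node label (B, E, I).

E

C (P2): min(9, 50, -23) = -23
D (P2): min(-33, 4, -36) = -36
B (P1): max(-23, -36, -47) = -23
F (P2): min(-6, -33, 24) = -33
G (P2): min(-46, -17, 5) = -46
H (P2): min(-20, -33, -37) = -37
E (P1): max(-33, -46, -37) = -33
J (P2): min(-11, 28, -27) = -27
I (P1): max(-27, 9, 19) = 19
Root (P2): min(-23, -33, 19) = -33
P2 picks the child with the lowest value: E (value -33).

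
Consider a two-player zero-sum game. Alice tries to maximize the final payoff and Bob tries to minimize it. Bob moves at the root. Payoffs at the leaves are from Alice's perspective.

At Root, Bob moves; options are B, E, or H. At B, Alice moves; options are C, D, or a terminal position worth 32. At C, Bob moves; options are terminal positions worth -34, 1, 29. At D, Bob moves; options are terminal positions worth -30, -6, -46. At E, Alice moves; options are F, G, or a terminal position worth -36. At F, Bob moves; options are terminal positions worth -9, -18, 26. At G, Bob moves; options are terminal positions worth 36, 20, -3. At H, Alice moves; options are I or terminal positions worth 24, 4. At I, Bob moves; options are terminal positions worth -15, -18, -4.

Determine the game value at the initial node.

-3

C (Bob): min(-34, 1, 29) = -34
D (Bob): min(-30, -6, -46) = -46
B (Alice): max(-34, -46, 32) = 32
F (Bob): min(-9, -18, 26) = -18
G (Bob): min(36, 20, -3) = -3
E (Alice): max(-18, -3, -36) = -3
I (Bob): min(-15, -18, -4) = -18
H (Alice): max(-18, 24, 4) = 24
Root (Bob): min(32, -3, 24) = -3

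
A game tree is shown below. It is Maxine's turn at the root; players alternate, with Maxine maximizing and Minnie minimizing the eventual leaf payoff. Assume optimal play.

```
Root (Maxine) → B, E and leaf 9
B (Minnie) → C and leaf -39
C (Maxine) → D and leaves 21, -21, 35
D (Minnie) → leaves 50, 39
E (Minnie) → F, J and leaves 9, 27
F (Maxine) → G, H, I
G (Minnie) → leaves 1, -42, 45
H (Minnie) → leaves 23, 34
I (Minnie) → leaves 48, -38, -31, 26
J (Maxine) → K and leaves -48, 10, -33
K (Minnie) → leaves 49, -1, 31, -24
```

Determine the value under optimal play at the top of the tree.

9

D (Minnie): min(50, 39) = 39
C (Maxine): max(39, 21, -21, 35) = 39
B (Minnie): min(39, -39) = -39
G (Minnie): min(1, -42, 45) = -42
H (Minnie): min(23, 34) = 23
I (Minnie): min(48, -38, -31, 26) = -38
F (Maxine): max(-42, 23, -38) = 23
K (Minnie): min(49, -1, 31, -24) = -24
J (Maxine): max(-24, -48, 10, -33) = 10
E (Minnie): min(23, 10, 9, 27) = 9
Root (Maxine): max(-39, 9, 9) = 9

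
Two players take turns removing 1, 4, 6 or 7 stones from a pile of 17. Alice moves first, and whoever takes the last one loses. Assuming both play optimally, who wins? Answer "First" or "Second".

Compute winning (W) and losing (L) positions by backward induction:
i:   0  1  2  3  4  5  6  7  8  9 10 11 12 13 14 15 16 17
     W  L  W  L  W  W  L  W  W  W  W  L  W  W  L  W  L  W
Position 17 is W, so the first player wins.

First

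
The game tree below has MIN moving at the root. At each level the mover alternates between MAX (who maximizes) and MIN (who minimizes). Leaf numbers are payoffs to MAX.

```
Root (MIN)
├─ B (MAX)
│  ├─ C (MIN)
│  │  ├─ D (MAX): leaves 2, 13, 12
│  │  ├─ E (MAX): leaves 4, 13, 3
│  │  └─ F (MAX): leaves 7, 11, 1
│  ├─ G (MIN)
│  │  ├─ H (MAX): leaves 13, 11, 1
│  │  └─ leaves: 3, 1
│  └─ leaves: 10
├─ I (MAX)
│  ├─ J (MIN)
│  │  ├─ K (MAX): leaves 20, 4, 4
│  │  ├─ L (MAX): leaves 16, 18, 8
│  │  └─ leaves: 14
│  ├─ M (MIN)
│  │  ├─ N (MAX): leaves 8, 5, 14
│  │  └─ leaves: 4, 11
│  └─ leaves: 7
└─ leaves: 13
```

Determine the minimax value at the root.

D (MAX): max(2, 13, 12) = 13
E (MAX): max(4, 13, 3) = 13
F (MAX): max(7, 11, 1) = 11
C (MIN): min(13, 13, 11) = 11
H (MAX): max(13, 11, 1) = 13
G (MIN): min(13, 3, 1) = 1
B (MAX): max(11, 1, 10) = 11
K (MAX): max(20, 4, 4) = 20
L (MAX): max(16, 18, 8) = 18
J (MIN): min(20, 18, 14) = 14
N (MAX): max(8, 5, 14) = 14
M (MIN): min(14, 4, 11) = 4
I (MAX): max(14, 4, 7) = 14
Root (MIN): min(11, 14, 13) = 11

11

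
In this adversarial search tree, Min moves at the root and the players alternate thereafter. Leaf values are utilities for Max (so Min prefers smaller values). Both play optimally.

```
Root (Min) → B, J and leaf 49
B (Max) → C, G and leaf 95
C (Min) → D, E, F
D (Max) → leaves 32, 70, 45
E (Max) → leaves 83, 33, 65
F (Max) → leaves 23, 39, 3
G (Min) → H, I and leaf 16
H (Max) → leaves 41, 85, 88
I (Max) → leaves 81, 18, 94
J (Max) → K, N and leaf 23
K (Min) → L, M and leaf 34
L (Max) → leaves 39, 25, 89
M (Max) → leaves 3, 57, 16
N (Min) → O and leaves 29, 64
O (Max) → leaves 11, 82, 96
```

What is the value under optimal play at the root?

D (Max): max(32, 70, 45) = 70
E (Max): max(83, 33, 65) = 83
F (Max): max(23, 39, 3) = 39
C (Min): min(70, 83, 39) = 39
H (Max): max(41, 85, 88) = 88
I (Max): max(81, 18, 94) = 94
G (Min): min(88, 94, 16) = 16
B (Max): max(39, 16, 95) = 95
L (Max): max(39, 25, 89) = 89
M (Max): max(3, 57, 16) = 57
K (Min): min(89, 57, 34) = 34
O (Max): max(11, 82, 96) = 96
N (Min): min(96, 29, 64) = 29
J (Max): max(34, 29, 23) = 34
Root (Min): min(95, 34, 49) = 34

34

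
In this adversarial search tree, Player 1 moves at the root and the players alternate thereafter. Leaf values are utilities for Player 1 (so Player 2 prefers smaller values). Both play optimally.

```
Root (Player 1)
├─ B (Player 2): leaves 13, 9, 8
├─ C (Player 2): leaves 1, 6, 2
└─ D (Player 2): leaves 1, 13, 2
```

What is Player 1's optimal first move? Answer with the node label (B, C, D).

B

B (Player 2): min(13, 9, 8) = 8
C (Player 2): min(1, 6, 2) = 1
D (Player 2): min(1, 13, 2) = 1
Root (Player 1): max(8, 1, 1) = 8
Player 1 picks the child with the highest value: B (value 8).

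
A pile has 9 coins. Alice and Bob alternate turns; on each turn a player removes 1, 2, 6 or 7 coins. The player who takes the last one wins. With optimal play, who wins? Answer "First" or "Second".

First

Compute winning (W) and losing (L) positions by backward induction:
i:   0  1  2  3  4  5  6  7  8  9
     L  W  W  L  W  W  W  W  L  W
Position 9 is W, so the first player wins.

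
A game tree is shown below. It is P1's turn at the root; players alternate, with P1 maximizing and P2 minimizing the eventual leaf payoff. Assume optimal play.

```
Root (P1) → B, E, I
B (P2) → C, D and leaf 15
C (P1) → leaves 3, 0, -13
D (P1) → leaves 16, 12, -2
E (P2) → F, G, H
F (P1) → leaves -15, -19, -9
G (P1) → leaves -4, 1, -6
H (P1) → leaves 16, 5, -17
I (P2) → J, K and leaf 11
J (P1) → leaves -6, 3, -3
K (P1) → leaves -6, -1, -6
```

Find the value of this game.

3

C (P1): max(3, 0, -13) = 3
D (P1): max(16, 12, -2) = 16
B (P2): min(3, 16, 15) = 3
F (P1): max(-15, -19, -9) = -9
G (P1): max(-4, 1, -6) = 1
H (P1): max(16, 5, -17) = 16
E (P2): min(-9, 1, 16) = -9
J (P1): max(-6, 3, -3) = 3
K (P1): max(-6, -1, -6) = -1
I (P2): min(3, -1, 11) = -1
Root (P1): max(3, -9, -1) = 3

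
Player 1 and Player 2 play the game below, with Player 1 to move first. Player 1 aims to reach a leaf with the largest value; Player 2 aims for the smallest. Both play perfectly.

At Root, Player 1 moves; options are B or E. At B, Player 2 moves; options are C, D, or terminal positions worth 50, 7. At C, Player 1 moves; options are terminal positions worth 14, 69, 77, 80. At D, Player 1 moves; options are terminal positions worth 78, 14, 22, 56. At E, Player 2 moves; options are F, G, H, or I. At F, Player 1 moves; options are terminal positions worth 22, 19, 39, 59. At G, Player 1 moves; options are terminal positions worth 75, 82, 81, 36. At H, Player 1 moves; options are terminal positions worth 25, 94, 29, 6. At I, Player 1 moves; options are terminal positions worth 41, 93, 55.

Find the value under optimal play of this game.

59

C (Player 1): max(14, 69, 77, 80) = 80
D (Player 1): max(78, 14, 22, 56) = 78
B (Player 2): min(80, 78, 50, 7) = 7
F (Player 1): max(22, 19, 39, 59) = 59
G (Player 1): max(75, 82, 81, 36) = 82
H (Player 1): max(25, 94, 29, 6) = 94
I (Player 1): max(41, 93, 55) = 93
E (Player 2): min(59, 82, 94, 93) = 59
Root (Player 1): max(7, 59) = 59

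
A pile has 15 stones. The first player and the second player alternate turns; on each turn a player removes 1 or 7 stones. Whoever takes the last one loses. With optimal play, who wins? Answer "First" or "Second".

Second

Positions where the player to move wins (W) vs loses (L):
i:   0  1  2  3  4  5  6  7  8  9 10 11 12 13 14 15
     W  L  W  L  W  L  W  L  W  L  W  L  W  L  W  L
Position 15 is L, so the second player wins.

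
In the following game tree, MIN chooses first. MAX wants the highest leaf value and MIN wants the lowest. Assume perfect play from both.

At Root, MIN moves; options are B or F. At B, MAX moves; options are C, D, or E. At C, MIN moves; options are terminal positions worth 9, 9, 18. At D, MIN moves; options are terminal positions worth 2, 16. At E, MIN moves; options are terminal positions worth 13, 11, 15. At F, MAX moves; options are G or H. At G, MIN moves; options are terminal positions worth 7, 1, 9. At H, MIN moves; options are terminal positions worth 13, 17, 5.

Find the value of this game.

5

C (MIN): min(9, 9, 18) = 9
D (MIN): min(2, 16) = 2
E (MIN): min(13, 11, 15) = 11
B (MAX): max(9, 2, 11) = 11
G (MIN): min(7, 1, 9) = 1
H (MIN): min(13, 17, 5) = 5
F (MAX): max(1, 5) = 5
Root (MIN): min(11, 5) = 5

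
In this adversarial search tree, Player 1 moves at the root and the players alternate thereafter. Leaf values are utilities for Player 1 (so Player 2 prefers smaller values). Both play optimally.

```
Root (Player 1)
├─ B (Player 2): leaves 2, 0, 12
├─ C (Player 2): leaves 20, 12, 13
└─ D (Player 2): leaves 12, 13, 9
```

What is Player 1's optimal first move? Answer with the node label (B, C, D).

C

B (Player 2): min(2, 0, 12) = 0
C (Player 2): min(20, 12, 13) = 12
D (Player 2): min(12, 13, 9) = 9
Root (Player 1): max(0, 12, 9) = 12
Player 1 picks the child with the highest value: C (value 12).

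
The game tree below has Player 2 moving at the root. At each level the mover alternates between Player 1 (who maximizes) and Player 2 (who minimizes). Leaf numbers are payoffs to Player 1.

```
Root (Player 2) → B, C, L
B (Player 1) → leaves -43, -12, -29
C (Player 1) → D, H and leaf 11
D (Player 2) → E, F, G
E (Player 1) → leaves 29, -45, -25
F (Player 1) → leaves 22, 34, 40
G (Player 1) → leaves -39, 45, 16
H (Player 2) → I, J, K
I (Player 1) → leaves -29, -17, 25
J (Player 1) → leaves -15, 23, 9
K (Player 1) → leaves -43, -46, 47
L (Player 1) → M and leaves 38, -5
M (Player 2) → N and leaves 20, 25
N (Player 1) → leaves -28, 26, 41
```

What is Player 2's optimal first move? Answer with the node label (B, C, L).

B

B (Player 1): max(-43, -12, -29) = -12
E (Player 1): max(29, -45, -25) = 29
F (Player 1): max(22, 34, 40) = 40
G (Player 1): max(-39, 45, 16) = 45
D (Player 2): min(29, 40, 45) = 29
I (Player 1): max(-29, -17, 25) = 25
J (Player 1): max(-15, 23, 9) = 23
K (Player 1): max(-43, -46, 47) = 47
H (Player 2): min(25, 23, 47) = 23
C (Player 1): max(29, 23, 11) = 29
N (Player 1): max(-28, 26, 41) = 41
M (Player 2): min(41, 20, 25) = 20
L (Player 1): max(20, 38, -5) = 38
Root (Player 2): min(-12, 29, 38) = -12
Player 2 picks the child with the lowest value: B (value -12).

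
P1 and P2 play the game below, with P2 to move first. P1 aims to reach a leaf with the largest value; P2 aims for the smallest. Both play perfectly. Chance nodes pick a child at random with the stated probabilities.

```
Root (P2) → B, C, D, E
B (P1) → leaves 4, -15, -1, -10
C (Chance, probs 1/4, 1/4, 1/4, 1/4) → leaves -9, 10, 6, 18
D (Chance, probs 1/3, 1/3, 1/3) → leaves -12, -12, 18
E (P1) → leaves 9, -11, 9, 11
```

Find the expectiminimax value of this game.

B (P1): max(4, -15, -1, -10) = 4
C (Chance): 1/4·-9 + 1/4·10 + 1/4·6 + 1/4·18 = 6.25
D (Chance): 1/3·-12 + 1/3·-12 + 1/3·18 = -2
E (P1): max(9, -11, 9, 11) = 11
Root (P2): min(4, 6.25, -2, 11) = -2

-2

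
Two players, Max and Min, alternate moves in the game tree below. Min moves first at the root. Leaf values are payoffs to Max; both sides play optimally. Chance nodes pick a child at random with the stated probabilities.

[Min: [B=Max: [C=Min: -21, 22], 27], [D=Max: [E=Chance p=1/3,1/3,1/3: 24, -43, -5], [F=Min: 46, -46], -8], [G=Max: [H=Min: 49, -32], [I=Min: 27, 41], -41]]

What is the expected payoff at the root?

-8

C (Min): min(-21, 22) = -21
B (Max): max(-21, 27) = 27
E (Chance): 1/3·24 + 1/3·-43 + 1/3·-5 = -8
F (Min): min(46, -46) = -46
D (Max): max(-8, -46, -8) = -8
H (Min): min(49, -32) = -32
I (Min): min(27, 41) = 27
G (Max): max(-32, 27, -41) = 27
Root (Min): min(27, -8, 27) = -8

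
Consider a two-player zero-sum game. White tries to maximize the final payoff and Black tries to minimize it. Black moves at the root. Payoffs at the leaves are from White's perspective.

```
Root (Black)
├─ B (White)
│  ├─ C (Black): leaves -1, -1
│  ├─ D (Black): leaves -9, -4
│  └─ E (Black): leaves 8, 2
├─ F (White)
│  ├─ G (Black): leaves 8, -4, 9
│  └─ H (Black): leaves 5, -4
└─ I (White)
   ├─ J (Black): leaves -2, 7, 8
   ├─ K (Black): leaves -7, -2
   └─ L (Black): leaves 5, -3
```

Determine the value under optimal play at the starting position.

-4

C (Black): min(-1, -1) = -1
D (Black): min(-9, -4) = -9
E (Black): min(8, 2) = 2
B (White): max(-1, -9, 2) = 2
G (Black): min(8, -4, 9) = -4
H (Black): min(5, -4) = -4
F (White): max(-4, -4) = -4
J (Black): min(-2, 7, 8) = -2
K (Black): min(-7, -2) = -7
L (Black): min(5, -3) = -3
I (White): max(-2, -7, -3) = -2
Root (Black): min(2, -4, -2) = -4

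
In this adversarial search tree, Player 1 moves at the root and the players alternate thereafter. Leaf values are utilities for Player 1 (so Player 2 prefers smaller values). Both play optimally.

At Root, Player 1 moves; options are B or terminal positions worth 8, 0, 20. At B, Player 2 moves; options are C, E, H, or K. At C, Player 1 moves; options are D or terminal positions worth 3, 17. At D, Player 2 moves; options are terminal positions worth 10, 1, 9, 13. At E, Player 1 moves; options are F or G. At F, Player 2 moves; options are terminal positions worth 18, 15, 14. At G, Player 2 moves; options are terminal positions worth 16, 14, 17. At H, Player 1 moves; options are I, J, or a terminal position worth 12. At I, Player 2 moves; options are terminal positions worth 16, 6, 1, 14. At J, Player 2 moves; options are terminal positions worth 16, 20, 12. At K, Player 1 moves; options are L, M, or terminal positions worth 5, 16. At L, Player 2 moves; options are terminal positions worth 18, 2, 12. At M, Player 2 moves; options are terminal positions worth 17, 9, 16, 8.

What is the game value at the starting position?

20

D (Player 2): min(10, 1, 9, 13) = 1
C (Player 1): max(1, 3, 17) = 17
F (Player 2): min(18, 15, 14) = 14
G (Player 2): min(16, 14, 17) = 14
E (Player 1): max(14, 14) = 14
I (Player 2): min(16, 6, 1, 14) = 1
J (Player 2): min(16, 20, 12) = 12
H (Player 1): max(1, 12, 12) = 12
L (Player 2): min(18, 2, 12) = 2
M (Player 2): min(17, 9, 16, 8) = 8
K (Player 1): max(2, 8, 5, 16) = 16
B (Player 2): min(17, 14, 12, 16) = 12
Root (Player 1): max(12, 8, 0, 20) = 20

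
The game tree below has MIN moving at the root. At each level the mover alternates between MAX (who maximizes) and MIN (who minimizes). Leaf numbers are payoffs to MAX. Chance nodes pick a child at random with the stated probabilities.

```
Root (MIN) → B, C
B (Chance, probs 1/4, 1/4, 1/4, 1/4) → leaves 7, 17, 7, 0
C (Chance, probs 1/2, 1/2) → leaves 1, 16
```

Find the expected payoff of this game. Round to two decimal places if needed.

7.75

B (Chance): 1/4·7 + 1/4·17 + 1/4·7 + 1/4·0 = 7.75
C (Chance): 1/2·1 + 1/2·16 = 8.5
Root (MIN): min(7.75, 8.5) = 7.75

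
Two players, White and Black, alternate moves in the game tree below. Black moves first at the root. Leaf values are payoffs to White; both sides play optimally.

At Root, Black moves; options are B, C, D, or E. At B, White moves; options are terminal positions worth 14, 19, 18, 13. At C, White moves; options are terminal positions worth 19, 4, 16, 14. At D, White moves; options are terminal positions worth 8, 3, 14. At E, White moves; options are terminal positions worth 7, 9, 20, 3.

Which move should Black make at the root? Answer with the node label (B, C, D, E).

B (White): max(14, 19, 18, 13) = 19
C (White): max(19, 4, 16, 14) = 19
D (White): max(8, 3, 14) = 14
E (White): max(7, 9, 20, 3) = 20
Root (Black): min(19, 19, 14, 20) = 14
Black picks the child with the lowest value: D (value 14).

D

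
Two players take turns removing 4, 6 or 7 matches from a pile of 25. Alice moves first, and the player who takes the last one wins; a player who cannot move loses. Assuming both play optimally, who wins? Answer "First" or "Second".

i:   0  1  2  3  4  5  6  7  8  9 10 11 12 13 14 15 16 17 18 19 20 21 22 23 24 25
     L  L  L  L  W  W  W  W  W  W  W  L  L  L  L  W  W  W  W  W  W  W  L  L  L  L
Position 25 is L, so the second player wins.

Second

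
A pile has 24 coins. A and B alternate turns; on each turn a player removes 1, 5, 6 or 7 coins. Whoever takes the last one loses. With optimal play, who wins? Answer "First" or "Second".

Positions where the player to move wins (W) vs loses (L):
i:   0  1  2  3  4  5  6  7  8  9 10 11 12 13 14 15 16 17 18 19 20 21 22 23 24
     W  L  W  L  W  L  W  W  W  W  W  W  W  L  W  L  W  L  W  W  W  W  W  W  W
Position 24 is W, so the first player wins.

First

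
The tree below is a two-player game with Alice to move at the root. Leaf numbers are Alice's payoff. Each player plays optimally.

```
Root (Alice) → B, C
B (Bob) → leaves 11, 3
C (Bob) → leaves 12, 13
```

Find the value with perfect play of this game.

B (Bob): min(11, 3) = 3
C (Bob): min(12, 13) = 12
Root (Alice): max(3, 12) = 12

12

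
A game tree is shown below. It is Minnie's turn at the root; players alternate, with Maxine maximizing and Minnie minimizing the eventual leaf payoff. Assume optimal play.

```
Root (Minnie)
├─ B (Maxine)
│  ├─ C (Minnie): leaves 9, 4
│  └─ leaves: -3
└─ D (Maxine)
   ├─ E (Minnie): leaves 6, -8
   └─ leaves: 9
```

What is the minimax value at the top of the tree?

C (Minnie): min(9, 4) = 4
B (Maxine): max(4, -3) = 4
E (Minnie): min(6, -8) = -8
D (Maxine): max(-8, 9) = 9
Root (Minnie): min(4, 9) = 4

4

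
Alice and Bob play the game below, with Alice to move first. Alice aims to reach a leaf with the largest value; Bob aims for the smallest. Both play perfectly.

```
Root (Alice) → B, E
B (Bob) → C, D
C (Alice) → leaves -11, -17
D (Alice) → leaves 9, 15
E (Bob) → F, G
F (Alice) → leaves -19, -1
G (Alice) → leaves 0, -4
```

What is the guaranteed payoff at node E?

-1

F: max(-19, -1) = -1
G: max(0, -4) = 0
E: min(-1, 0) = -1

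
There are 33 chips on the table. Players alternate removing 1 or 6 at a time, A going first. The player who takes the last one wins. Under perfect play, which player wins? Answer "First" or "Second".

First

Positions where the player to move wins (W) vs loses (L):
i:   0  1  2  3  4  5  6  7  8  9 10 11 12 13 14 15 16 17 18 19 20 21 22 23 24 25 26 27 28 29 30 31 32 33
     L  W  L  W  L  W  W  L  W  L  W  L  W  W  L  W  L  W  L  W  W  L  W  L  W  L  W  W  L  W  L  W  L  W
Position 33 is W, so the first player wins.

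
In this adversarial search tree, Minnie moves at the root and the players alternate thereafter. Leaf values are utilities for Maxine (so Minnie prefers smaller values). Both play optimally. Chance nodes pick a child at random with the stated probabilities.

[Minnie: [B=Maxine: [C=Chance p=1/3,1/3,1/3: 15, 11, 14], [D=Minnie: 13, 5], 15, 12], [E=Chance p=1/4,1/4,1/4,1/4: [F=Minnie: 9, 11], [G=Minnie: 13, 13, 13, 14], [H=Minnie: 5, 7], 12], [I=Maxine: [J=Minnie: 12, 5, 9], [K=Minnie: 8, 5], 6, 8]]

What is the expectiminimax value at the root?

C (Chance): 1/3·15 + 1/3·11 + 1/3·14 = 13.33
D (Minnie): min(13, 5) = 5
B (Maxine): max(13.33, 5, 15, 12) = 15
F (Minnie): min(9, 11) = 9
G (Minnie): min(13, 13, 13, 14) = 13
H (Minnie): min(5, 7) = 5
E (Chance): 1/4·9 + 1/4·13 + 1/4·5 + 1/4·12 = 9.75
J (Minnie): min(12, 5, 9) = 5
K (Minnie): min(8, 5) = 5
I (Maxine): max(5, 5, 6, 8) = 8
Root (Minnie): min(15, 9.75, 8) = 8

8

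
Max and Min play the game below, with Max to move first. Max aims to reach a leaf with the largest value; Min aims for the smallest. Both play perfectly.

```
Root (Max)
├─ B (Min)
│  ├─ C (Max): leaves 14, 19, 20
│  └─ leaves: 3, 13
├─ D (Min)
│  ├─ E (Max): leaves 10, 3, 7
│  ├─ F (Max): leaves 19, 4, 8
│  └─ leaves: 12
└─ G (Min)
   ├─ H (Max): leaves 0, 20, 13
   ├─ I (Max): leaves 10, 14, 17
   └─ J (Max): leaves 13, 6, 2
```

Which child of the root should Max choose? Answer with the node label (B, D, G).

C (Max): max(14, 19, 20) = 20
B (Min): min(20, 3, 13) = 3
E (Max): max(10, 3, 7) = 10
F (Max): max(19, 4, 8) = 19
D (Min): min(10, 19, 12) = 10
H (Max): max(0, 20, 13) = 20
I (Max): max(10, 14, 17) = 17
J (Max): max(13, 6, 2) = 13
G (Min): min(20, 17, 13) = 13
Root (Max): max(3, 10, 13) = 13
Max picks the child with the highest value: G (value 13).

G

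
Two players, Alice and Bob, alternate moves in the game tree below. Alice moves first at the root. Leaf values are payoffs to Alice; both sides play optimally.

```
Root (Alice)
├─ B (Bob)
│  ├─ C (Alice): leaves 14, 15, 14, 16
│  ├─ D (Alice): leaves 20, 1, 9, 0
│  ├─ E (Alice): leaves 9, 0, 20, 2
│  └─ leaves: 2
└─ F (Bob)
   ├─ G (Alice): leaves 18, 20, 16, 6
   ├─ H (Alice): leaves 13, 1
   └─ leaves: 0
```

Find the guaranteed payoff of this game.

C (Alice): max(14, 15, 14, 16) = 16
D (Alice): max(20, 1, 9, 0) = 20
E (Alice): max(9, 0, 20, 2) = 20
B (Bob): min(16, 20, 20, 2) = 2
G (Alice): max(18, 20, 16, 6) = 20
H (Alice): max(13, 1) = 13
F (Bob): min(20, 13, 0) = 0
Root (Alice): max(2, 0) = 2

2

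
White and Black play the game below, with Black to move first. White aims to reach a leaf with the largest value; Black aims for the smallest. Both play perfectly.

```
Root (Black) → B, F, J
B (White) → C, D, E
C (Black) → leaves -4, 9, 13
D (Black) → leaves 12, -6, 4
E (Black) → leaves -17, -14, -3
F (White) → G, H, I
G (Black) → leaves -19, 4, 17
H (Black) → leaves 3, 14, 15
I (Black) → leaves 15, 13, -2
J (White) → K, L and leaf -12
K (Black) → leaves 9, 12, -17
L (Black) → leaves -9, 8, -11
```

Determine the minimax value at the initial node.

C (Black): min(-4, 9, 13) = -4
D (Black): min(12, -6, 4) = -6
E (Black): min(-17, -14, -3) = -17
B (White): max(-4, -6, -17) = -4
G (Black): min(-19, 4, 17) = -19
H (Black): min(3, 14, 15) = 3
I (Black): min(15, 13, -2) = -2
F (White): max(-19, 3, -2) = 3
K (Black): min(9, 12, -17) = -17
L (Black): min(-9, 8, -11) = -11
J (White): max(-17, -11, -12) = -11
Root (Black): min(-4, 3, -11) = -11

-11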